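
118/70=59/35 = 1.69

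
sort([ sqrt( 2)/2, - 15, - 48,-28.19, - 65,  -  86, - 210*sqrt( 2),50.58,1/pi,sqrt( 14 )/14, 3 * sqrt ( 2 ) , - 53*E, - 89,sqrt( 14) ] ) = [ - 210*sqrt (2),  -  53 * E ,  -  89,  -  86, - 65, -48, - 28.19, - 15,sqrt( 14)/14,1/pi,  sqrt( 2 ) /2,sqrt( 14 ) , 3*sqrt( 2 ), 50.58] 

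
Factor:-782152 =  - 2^3*7^1*13967^1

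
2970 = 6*495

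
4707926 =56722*83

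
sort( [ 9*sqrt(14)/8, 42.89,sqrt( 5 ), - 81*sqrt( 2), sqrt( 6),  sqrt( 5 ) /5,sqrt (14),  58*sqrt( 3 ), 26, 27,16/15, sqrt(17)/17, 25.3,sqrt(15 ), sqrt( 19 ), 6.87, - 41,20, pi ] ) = [ - 81*sqrt(2), - 41,sqrt( 17)/17, sqrt( 5)/5, 16/15,  sqrt(5),sqrt( 6), pi, sqrt( 14) , sqrt( 15),9*sqrt( 14)/8,  sqrt(19), 6.87, 20,25.3, 26,27,42.89, 58 * sqrt( 3)]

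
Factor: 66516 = 2^2*3^1*23^1*241^1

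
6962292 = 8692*801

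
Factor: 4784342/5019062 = 2392171/2509531 = 197^1*12143^1*2509531^ ( - 1 ) 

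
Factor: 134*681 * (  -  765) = -2^1*3^3*5^1*17^1*67^1*227^1= -69809310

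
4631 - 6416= - 1785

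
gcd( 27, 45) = 9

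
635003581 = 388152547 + 246851034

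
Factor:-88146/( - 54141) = 29382/18047= 2^1*3^1*59^1*83^1*18047^( - 1 ) 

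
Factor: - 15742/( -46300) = 17/50 = 2^ ( - 1)*5^(-2)*17^1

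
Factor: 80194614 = 2^1*3^1*37^1*361237^1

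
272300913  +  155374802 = 427675715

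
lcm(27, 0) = 0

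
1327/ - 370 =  - 1327/370= - 3.59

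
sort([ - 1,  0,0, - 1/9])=[ - 1  , - 1/9, 0,  0]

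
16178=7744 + 8434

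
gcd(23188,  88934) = 2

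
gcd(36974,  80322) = 2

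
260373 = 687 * 379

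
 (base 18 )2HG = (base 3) 1022221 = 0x3ca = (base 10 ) 970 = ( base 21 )244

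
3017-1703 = 1314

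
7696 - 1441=6255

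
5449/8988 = 5449/8988 = 0.61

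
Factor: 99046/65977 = 2^1* 17^( - 1)*3881^( - 1 ) * 49523^1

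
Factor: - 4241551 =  - 17^1*249503^1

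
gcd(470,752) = 94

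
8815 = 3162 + 5653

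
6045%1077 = 660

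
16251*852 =13845852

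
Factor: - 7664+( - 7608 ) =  - 15272 = - 2^3*23^1*83^1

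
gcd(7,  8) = 1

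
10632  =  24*443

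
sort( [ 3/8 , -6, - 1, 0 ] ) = [ - 6,  -  1,0, 3/8 ]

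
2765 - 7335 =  -4570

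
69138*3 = 207414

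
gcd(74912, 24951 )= 1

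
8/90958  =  4/45479  =  0.00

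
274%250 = 24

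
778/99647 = 778/99647  =  0.01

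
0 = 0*337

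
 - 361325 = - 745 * 485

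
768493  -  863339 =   -  94846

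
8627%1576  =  747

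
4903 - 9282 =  - 4379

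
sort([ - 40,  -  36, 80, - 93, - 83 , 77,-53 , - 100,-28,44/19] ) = [ - 100, - 93, - 83, - 53, - 40, - 36,-28,44/19, 77,80 ]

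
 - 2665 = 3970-6635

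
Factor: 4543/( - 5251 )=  - 7^1*11^1*89^( -1 ) = - 77/89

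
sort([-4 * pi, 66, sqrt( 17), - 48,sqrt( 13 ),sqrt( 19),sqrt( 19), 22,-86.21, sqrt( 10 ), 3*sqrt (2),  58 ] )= [ - 86.21, - 48,-4 *pi, sqrt(10),  sqrt( 13), sqrt( 17), 3*sqrt( 2), sqrt(19), sqrt ( 19 ), 22, 58, 66]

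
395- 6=389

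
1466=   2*733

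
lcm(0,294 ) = 0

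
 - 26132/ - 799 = 556/17 = 32.71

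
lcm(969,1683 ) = 31977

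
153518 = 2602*59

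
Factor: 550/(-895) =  - 2^1*5^1*11^1 * 179^( - 1) = -110/179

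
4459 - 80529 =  - 76070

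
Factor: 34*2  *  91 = 2^2 * 7^1 * 13^1*17^1=   6188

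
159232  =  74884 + 84348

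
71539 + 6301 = 77840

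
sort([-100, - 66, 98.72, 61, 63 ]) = [ - 100 , -66,61,63,98.72 ]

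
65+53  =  118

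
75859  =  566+75293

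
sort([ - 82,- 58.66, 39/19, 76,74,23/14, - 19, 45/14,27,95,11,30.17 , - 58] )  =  [ - 82, - 58.66, - 58, - 19,23/14,39/19,45/14, 11, 27,30.17,74 , 76,95 ]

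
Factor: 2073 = 3^1*691^1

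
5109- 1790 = 3319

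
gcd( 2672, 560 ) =16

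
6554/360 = 3277/180  =  18.21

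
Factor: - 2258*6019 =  - 2^1 *13^1*463^1*1129^1 = - 13590902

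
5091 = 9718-4627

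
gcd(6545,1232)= 77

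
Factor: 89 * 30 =2^1*3^1*5^1*89^1 =2670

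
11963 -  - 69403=81366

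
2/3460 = 1/1730 = 0.00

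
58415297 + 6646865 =65062162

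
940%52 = 4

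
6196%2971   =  254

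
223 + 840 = 1063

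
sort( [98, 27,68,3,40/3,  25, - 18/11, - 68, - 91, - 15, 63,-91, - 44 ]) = [  -  91, - 91,-68,-44,-15, - 18/11,  3 , 40/3 , 25,27  ,  63, 68, 98 ] 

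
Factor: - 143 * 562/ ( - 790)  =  5^( - 1 )*11^1*13^1*79^( - 1)*281^1 = 40183/395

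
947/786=947/786 = 1.20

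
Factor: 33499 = 139^1*241^1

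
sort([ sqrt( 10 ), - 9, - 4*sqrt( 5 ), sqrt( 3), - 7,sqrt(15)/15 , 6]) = [-9,-4*sqrt(5 ), - 7,sqrt( 15)/15,  sqrt( 3 ),sqrt( 10 ), 6]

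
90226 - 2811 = 87415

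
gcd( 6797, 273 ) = 7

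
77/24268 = 77/24268 = 0.00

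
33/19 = 1 + 14/19= 1.74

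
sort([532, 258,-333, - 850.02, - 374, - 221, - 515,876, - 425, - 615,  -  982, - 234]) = [ - 982,  -  850.02,-615, - 515, - 425,- 374, - 333,-234, - 221,  258,  532,  876 ]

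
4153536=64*64899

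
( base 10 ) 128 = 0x80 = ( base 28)4G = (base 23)5D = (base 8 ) 200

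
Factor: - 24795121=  - 13^1 * 1907317^1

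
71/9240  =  71/9240 = 0.01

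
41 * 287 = 11767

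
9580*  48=459840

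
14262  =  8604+5658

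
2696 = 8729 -6033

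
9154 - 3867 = 5287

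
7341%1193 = 183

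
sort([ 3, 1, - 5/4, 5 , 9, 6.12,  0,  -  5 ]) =[ - 5, - 5/4 , 0,1, 3,5, 6.12,9]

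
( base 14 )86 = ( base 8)166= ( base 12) 9A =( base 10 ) 118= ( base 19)64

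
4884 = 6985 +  - 2101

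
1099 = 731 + 368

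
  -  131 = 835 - 966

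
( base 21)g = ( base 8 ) 20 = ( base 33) G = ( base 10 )16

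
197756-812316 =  - 614560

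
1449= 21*69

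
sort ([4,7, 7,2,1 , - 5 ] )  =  [ - 5,1, 2,4,  7,  7]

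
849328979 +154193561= 1003522540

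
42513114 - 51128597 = -8615483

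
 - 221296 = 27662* (-8 )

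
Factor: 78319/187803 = 289/693 = 3^( - 2 )*7^( - 1)*11^(- 1) * 17^2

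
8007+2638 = 10645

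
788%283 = 222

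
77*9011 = 693847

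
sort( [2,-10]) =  [ - 10,2] 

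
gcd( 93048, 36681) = 3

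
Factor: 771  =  3^1*257^1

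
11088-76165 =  - 65077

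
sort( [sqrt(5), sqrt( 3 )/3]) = [sqrt( 3)/3,  sqrt( 5)] 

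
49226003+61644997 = 110871000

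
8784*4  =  35136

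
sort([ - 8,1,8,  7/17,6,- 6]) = [-8, - 6 , 7/17,1,6, 8 ]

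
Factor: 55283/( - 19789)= - 7^( - 1)*11^( - 1 )*59^1*257^( - 1)*937^1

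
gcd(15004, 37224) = 44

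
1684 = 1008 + 676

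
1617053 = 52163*31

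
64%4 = 0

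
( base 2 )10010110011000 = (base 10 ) 9624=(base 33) 8RL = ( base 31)a0e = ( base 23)i4a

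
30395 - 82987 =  - 52592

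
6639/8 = 829  +  7/8 = 829.88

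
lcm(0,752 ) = 0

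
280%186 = 94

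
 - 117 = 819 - 936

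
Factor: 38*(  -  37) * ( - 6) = 8436 = 2^2 * 3^1 * 19^1*37^1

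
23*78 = 1794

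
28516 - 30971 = -2455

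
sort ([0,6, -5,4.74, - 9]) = [ - 9, - 5, 0,4.74 , 6]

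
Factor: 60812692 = 2^2 * 19^1*163^1*4909^1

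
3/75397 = 3/75397 = 0.00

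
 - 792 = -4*198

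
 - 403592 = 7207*( - 56 ) 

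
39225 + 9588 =48813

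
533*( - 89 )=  - 47437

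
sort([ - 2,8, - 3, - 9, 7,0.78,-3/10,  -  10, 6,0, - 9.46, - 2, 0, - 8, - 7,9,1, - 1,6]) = [  -  10, - 9.46, - 9, - 8, - 7, - 3, - 2 , - 2, - 1, - 3/10,0,0,0.78, 1,6, 6 , 7 , 8,9]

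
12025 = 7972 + 4053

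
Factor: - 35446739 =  - 4157^1 * 8527^1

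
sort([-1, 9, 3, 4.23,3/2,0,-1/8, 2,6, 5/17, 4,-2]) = [-2,-1, - 1/8, 0, 5/17,3/2,2, 3, 4 , 4.23,6, 9]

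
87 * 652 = 56724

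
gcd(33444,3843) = 9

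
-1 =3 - 4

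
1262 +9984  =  11246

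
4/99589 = 4/99589 = 0.00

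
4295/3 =1431 + 2/3 = 1431.67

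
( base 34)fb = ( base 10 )521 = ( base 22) 11f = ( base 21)13h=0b1000001001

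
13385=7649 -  - 5736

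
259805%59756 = 20781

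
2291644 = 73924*31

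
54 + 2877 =2931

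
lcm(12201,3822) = 317226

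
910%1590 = 910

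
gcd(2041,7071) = 1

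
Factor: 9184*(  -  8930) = - 2^6*5^1*7^1*19^1 * 41^1*47^1=- 82013120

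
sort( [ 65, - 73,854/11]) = [-73,65,854/11 ] 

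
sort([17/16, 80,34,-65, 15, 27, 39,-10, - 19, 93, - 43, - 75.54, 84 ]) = [ - 75.54, - 65,- 43, - 19 , - 10,17/16,  15, 27 , 34, 39,  80, 84, 93]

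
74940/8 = 18735/2 =9367.50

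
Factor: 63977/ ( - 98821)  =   - 17^(-1 )*5813^(-1 )*63977^1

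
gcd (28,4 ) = 4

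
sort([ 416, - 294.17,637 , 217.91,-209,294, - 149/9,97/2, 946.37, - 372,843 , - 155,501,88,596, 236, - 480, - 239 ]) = [ - 480,  -  372,-294.17, - 239, - 209,-155, - 149/9, 97/2, 88,217.91, 236,294,416, 501,596,637,843,946.37]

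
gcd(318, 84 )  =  6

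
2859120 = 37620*76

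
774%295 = 184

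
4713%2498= 2215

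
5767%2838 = 91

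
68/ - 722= - 34/361 = -  0.09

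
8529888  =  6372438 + 2157450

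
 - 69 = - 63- 6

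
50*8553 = 427650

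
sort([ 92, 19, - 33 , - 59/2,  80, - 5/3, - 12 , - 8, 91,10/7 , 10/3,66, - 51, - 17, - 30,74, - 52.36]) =[ - 52.36, - 51,-33 , - 30, - 59/2, - 17, - 12, - 8,-5/3, 10/7,10/3,19,66 , 74, 80,  91, 92]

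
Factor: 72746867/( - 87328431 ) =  - 3^(-2 ) * 2551^1*2843^(-1) * 3413^( - 1)*28517^1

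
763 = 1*763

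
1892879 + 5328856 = 7221735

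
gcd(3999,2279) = 43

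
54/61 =54/61 = 0.89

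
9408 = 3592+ 5816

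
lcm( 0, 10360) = 0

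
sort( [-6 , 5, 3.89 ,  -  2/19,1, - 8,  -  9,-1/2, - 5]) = [- 9, - 8,-6,-5 ,  -  1/2,-2/19,1,3.89,5]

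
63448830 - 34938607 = 28510223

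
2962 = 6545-3583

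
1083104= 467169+615935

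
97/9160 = 97/9160 = 0.01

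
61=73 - 12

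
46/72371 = 46/72371=0.00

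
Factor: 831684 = 2^2*3^1*7^1 * 9901^1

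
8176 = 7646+530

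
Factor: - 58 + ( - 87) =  - 145 = - 5^1*29^1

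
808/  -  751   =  -808/751 = - 1.08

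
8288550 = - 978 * (-8475 )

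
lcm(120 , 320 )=960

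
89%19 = 13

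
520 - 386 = 134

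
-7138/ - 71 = 100 + 38/71=   100.54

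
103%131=103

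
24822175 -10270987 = 14551188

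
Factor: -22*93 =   -  2046 = - 2^1*3^1*11^1*31^1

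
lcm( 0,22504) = 0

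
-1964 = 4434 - 6398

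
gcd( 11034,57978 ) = 18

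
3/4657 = 3/4657 = 0.00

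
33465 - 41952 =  - 8487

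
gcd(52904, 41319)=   1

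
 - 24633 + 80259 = 55626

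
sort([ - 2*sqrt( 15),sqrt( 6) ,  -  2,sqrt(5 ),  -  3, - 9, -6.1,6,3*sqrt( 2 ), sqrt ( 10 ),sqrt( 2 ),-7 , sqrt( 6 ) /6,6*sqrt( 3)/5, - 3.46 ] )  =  [ - 9,-2 *sqrt ( 15 ),- 7, - 6.1,  -  3.46, - 3,-2,sqrt ( 6 ) /6,sqrt( 2),6 *sqrt( 3 ) /5, sqrt( 5 ) , sqrt( 6),sqrt( 10 ),3*sqrt( 2),6 ]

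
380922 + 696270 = 1077192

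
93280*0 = 0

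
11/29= 11/29 = 0.38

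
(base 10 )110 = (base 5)420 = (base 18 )62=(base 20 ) 5A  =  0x6e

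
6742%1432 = 1014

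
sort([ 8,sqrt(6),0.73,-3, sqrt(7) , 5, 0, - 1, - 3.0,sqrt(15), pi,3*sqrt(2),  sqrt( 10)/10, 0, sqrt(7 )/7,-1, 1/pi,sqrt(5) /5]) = [ -3 , -3.0, -1, - 1, 0,0 , sqrt( 10) /10, 1/pi, sqrt( 7)/7, sqrt(5) /5,0.73,sqrt(6), sqrt(7),pi,sqrt( 15),3*sqrt(2), 5 , 8]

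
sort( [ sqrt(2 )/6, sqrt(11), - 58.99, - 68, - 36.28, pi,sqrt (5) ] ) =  [ - 68, - 58.99,-36.28, sqrt(2 ) /6,sqrt( 5 ), pi, sqrt(11 ) ]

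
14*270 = 3780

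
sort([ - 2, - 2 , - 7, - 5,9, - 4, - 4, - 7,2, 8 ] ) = [ - 7, - 7, - 5, - 4, - 4, - 2, - 2,2,8,9]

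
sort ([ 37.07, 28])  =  [ 28, 37.07] 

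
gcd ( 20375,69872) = 1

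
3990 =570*7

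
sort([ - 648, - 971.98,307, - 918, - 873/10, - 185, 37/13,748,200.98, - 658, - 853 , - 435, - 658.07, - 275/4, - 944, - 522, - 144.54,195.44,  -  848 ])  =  [  -  971.98, - 944, - 918, - 853, - 848, - 658.07,  -  658, - 648, - 522,  -  435,  -  185, - 144.54, - 873/10, - 275/4, 37/13, 195.44, 200.98 , 307, 748]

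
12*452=5424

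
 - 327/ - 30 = 10 + 9/10 = 10.90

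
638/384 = 319/192=1.66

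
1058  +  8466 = 9524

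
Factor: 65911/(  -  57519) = -3^( - 2)*7^( - 1 )*11^( - 1)*19^1*83^ ( - 1)*3469^1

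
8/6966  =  4/3483  =  0.00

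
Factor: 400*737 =294800 =2^4*5^2*11^1*67^1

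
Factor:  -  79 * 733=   -  79^1*733^1 = - 57907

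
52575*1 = 52575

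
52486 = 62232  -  9746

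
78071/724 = 78071/724 = 107.83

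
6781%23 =19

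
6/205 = 6/205   =  0.03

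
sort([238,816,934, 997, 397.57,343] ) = [ 238,  343,397.57,816, 934,997 ] 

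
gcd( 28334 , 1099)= 1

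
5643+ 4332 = 9975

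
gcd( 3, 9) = 3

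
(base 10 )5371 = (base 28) 6nn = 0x14FB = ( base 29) 6B6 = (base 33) 4UP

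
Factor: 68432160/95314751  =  2^5*3^1*5^1*  7^( - 2)*142567^1*1945199^(-1) 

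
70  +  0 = 70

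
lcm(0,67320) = 0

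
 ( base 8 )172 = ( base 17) 73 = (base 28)4a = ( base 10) 122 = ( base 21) 5h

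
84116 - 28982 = 55134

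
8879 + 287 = 9166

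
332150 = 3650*91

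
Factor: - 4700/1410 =- 10/3=- 2^1*3^( - 1 )*5^1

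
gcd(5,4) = 1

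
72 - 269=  - 197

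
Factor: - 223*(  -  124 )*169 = 4673188 = 2^2*13^2*31^1*223^1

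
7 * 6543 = 45801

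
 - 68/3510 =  - 1 + 1721/1755 = - 0.02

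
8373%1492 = 913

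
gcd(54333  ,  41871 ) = 3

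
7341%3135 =1071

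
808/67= 12+4/67 = 12.06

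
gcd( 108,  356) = 4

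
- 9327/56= - 167 + 25/56 = - 166.55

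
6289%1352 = 881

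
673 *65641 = 44176393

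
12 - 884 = -872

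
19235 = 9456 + 9779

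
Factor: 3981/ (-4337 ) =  - 3^1*1327^1*4337^( - 1 ) 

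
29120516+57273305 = 86393821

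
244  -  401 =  - 157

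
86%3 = 2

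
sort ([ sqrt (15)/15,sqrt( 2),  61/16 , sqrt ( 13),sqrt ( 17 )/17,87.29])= [sqrt( 17) /17,sqrt(15)/15,sqrt( 2 ),sqrt( 13), 61/16,  87.29 ] 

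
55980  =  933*60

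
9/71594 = 9/71594 = 0.00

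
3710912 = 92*40336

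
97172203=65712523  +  31459680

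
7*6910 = 48370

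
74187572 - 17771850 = 56415722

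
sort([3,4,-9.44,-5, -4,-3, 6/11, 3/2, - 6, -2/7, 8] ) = [ - 9.44 , - 6, - 5, - 4 ,  -  3, - 2/7,6/11, 3/2, 3,4 , 8]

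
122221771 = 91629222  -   - 30592549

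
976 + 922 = 1898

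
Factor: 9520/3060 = 2^2*3^( - 2 ) * 7^1 = 28/9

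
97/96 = 97/96 = 1.01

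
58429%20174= 18081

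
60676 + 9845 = 70521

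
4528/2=2264= 2264.00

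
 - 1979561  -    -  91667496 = 89687935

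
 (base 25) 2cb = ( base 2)11000011001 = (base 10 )1561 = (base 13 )931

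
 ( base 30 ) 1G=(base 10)46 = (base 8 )56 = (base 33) 1D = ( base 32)1e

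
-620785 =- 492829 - 127956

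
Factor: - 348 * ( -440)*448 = 2^11*3^1 * 5^1*7^1* 11^1*29^1 = 68597760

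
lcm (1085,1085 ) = 1085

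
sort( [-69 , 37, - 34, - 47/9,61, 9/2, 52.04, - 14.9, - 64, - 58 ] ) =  [-69 , - 64, - 58,- 34,  -  14.9, - 47/9,  9/2,37,52.04,61] 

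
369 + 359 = 728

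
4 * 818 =3272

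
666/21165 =222/7055 = 0.03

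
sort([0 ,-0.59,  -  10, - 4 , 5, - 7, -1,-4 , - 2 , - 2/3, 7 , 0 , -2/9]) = [ - 10,-7, - 4, - 4,-2,-1,- 2/3,-0.59 , - 2/9, 0 , 0, 5,7 ]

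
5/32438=5/32438 = 0.00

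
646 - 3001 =-2355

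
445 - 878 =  - 433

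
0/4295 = 0 = 0.00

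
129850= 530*245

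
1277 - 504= 773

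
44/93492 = 11/23373 = 0.00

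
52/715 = 4/55 = 0.07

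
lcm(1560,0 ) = 0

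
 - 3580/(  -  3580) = 1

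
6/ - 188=-1 +91/94 = -0.03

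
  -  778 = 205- 983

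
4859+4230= 9089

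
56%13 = 4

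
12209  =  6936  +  5273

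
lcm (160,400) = 800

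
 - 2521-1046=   -  3567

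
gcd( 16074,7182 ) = 342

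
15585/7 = 15585/7 = 2226.43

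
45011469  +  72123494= 117134963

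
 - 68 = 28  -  96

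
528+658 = 1186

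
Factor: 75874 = 2^1*59^1*643^1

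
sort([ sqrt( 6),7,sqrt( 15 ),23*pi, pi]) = [ sqrt( 6),pi,sqrt( 15 ), 7,23*pi]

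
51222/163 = 314+40/163 = 314.25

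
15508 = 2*7754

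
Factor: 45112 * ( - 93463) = -2^3 *5639^1 *93463^1 = - 4216302856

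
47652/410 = 23826/205 = 116.22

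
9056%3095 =2866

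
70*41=2870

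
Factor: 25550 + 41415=5^1  *  59^1*227^1 = 66965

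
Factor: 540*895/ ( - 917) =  - 2^2*3^3*5^2*7^( - 1)*131^( - 1)*179^1=- 483300/917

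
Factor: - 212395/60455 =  - 397/113 = -113^ ( - 1) * 397^1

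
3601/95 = 3601/95 = 37.91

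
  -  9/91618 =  - 1 + 91609/91618 =- 0.00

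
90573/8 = 90573/8= 11321.62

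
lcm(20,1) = 20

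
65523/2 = 65523/2  =  32761.50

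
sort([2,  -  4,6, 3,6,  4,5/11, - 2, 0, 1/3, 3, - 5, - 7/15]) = [ - 5,  -  4, - 2,-7/15, 0, 1/3 , 5/11, 2,  3,3, 4,6, 6 ]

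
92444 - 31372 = 61072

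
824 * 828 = 682272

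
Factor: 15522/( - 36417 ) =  - 26/61  =  - 2^1*13^1*61^( - 1) 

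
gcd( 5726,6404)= 2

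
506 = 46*11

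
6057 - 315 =5742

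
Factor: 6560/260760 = 2^2*3^( - 1 ) * 53^ ( - 1 ) = 4/159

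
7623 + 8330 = 15953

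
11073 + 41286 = 52359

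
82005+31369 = 113374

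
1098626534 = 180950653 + 917675881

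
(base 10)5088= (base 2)1001111100000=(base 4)1033200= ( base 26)7di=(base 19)e1f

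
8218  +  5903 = 14121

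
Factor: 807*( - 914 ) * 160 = -118015680 = - 2^6*3^1*5^1*269^1*457^1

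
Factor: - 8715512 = - 2^3*13^1*181^1*463^1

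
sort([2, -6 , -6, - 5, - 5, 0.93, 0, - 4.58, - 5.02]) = [ - 6, - 6, - 5.02, - 5,-5, - 4.58,0, 0.93, 2]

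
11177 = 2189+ 8988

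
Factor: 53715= 3^1 * 5^1*3581^1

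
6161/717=8 + 425/717 = 8.59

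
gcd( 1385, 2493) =277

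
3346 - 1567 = 1779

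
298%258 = 40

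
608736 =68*8952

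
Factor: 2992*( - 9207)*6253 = -2^4  *  3^3*11^2*13^2*17^1*31^1 *37^1 =- 172253542032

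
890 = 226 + 664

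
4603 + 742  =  5345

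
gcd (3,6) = 3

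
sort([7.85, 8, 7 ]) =[7,7.85,8 ]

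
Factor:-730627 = -109^1 *6703^1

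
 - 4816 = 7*( - 688)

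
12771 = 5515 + 7256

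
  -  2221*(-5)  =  11105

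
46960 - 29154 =17806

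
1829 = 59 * 31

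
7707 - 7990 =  - 283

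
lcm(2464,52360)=209440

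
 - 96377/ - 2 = 48188 + 1/2 = 48188.50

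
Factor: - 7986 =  - 2^1*3^1* 11^3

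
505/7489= 505/7489 = 0.07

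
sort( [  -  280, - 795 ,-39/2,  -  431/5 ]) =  [ - 795,- 280, - 431/5,-39/2]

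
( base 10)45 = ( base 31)1e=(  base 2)101101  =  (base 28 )1h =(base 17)2B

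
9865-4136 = 5729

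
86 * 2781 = 239166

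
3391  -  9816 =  - 6425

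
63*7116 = 448308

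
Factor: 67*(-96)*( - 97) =2^5*3^1*67^1*97^1 =623904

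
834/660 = 139/110=1.26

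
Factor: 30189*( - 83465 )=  -2519724885= - 3^1 * 5^1*29^1*347^1*16693^1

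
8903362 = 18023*494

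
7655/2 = 7655/2 = 3827.50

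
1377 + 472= 1849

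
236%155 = 81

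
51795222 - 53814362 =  - 2019140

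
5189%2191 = 807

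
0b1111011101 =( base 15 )45E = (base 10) 989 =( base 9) 1318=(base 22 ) 20l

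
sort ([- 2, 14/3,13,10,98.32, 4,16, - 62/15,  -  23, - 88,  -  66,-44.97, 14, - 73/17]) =[  -  88, - 66, - 44.97, - 23, - 73/17,-62/15,  -  2,4,14/3, 10,13,14, 16, 98.32 ] 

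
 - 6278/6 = - 1047 + 2/3  =  - 1046.33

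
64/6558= 32/3279 = 0.01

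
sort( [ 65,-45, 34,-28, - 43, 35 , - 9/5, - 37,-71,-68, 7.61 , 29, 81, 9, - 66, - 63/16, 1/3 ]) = [ - 71, - 68, - 66 ,-45, - 43,-37, - 28, - 63/16 , - 9/5 , 1/3,7.61, 9, 29 , 34, 35, 65, 81] 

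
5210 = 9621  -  4411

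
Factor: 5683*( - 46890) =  - 2^1*3^2 * 5^1*521^1 * 5683^1 = - 266475870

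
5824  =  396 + 5428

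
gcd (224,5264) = 112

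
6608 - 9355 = - 2747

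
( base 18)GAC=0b1010100000000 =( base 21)C40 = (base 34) 4m4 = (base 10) 5376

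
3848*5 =19240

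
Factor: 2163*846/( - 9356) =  - 2^( - 1 )*3^3 *7^1*47^1*103^1*2339^( - 1 ) =-914949/4678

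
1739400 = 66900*26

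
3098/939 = 3098/939 = 3.30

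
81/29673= 3/1099= 0.00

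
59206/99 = 59206/99 = 598.04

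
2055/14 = 2055/14 = 146.79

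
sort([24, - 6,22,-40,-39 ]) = [- 40,- 39, - 6, 22,24 ]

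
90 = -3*( -30 ) 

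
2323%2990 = 2323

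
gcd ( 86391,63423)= 261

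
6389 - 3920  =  2469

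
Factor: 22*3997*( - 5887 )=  - 517667458=-2^1 * 7^2*11^1*29^2  *571^1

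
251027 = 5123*49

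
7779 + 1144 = 8923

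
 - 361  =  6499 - 6860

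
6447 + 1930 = 8377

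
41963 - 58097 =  - 16134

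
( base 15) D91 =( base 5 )44221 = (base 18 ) 981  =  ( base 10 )3061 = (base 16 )bf5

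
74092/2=37046  =  37046.00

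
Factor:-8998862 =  -2^1*4499431^1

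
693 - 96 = 597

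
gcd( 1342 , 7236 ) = 2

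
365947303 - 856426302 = -490478999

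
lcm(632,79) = 632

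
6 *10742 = 64452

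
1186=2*593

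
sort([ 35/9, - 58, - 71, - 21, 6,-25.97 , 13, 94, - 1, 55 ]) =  [  -  71, - 58, - 25.97, - 21,-1 , 35/9, 6,  13, 55, 94] 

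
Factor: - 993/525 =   -  5^ ( -2 )*7^( - 1)*331^1 = - 331/175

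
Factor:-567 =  - 3^4*7^1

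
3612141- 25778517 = - 22166376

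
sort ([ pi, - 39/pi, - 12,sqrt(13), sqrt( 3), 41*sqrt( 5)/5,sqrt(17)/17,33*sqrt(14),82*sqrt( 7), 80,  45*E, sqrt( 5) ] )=[  -  39/pi,-12,sqrt( 17)/17, sqrt(3),sqrt( 5 ),  pi,  sqrt ( 13),  41*sqrt(5)/5,  80, 45 * E,  33*sqrt(14),82*sqrt( 7 )]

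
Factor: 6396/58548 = 13/119 = 7^( - 1) *13^1*17^(-1)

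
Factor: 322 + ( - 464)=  - 142  =  -2^1*71^1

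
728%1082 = 728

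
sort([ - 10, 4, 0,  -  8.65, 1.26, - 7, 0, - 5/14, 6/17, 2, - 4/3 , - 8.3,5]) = [ -10, - 8.65, - 8.3, - 7, - 4/3 ,-5/14,0, 0,6/17 , 1.26, 2 , 4,  5 ]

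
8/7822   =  4/3911 = 0.00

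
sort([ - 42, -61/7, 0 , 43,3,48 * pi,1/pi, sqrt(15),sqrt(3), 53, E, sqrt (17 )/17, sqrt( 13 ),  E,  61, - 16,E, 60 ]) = [ -42,  -  16, - 61/7,0, sqrt(17 )/17, 1/pi, sqrt (3), E,E, E, 3, sqrt(13), sqrt( 15),  43,  53, 60,  61, 48*pi]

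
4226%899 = 630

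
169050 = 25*6762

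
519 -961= - 442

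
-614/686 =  - 1+36/343 = - 0.90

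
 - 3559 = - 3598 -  - 39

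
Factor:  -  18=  - 2^1*3^2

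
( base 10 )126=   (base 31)42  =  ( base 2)1111110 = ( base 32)3u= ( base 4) 1332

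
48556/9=48556/9 =5395.11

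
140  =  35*4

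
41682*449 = 18715218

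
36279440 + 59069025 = 95348465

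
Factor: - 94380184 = -2^3*43^1*274361^1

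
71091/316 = 224 + 307/316 = 224.97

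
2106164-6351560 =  - 4245396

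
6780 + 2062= 8842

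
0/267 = 0 = 0.00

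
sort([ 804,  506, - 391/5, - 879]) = [ - 879, - 391/5, 506,804 ]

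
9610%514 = 358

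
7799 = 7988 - 189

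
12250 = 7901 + 4349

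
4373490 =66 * 66265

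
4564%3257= 1307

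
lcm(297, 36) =1188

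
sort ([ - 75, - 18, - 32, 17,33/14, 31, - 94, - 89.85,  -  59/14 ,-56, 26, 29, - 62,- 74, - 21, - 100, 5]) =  [  -  100,  -  94, - 89.85, - 75, - 74, - 62,  -  56, - 32, - 21, - 18, - 59/14, 33/14,5,17, 26, 29,31]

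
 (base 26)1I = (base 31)1D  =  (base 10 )44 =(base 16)2c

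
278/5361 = 278/5361 = 0.05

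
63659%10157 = 2717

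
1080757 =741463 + 339294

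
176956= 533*332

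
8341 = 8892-551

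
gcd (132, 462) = 66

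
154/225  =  154/225 =0.68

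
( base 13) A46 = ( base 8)3324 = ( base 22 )3da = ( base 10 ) 1748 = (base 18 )572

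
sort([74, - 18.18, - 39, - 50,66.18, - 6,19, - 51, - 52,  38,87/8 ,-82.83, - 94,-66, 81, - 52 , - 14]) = [-94,  -  82.83, - 66,- 52, - 52,  -  51, - 50, - 39, - 18.18, - 14, - 6,87/8,19,38 , 66.18, 74,81 ] 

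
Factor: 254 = 2^1 * 127^1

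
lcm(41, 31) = 1271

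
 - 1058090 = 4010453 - 5068543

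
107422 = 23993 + 83429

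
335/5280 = 67/1056 = 0.06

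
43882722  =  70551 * 622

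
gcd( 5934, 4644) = 258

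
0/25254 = 0 =0.00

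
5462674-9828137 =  - 4365463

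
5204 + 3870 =9074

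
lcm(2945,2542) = 241490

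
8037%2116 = 1689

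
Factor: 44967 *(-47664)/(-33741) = 238145232/3749 = 2^4*3^1 * 13^1 * 23^( - 1)*163^(-1)*331^1*1153^1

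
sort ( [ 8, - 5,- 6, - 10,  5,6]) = [ - 10 ,-6, - 5,5,6 , 8]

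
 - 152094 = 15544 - 167638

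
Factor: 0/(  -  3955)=0 = 0^1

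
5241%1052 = 1033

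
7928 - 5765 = 2163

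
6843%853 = 19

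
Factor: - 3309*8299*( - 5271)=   144748991961 = 3^2*7^1*43^1 * 193^1*251^1 * 1103^1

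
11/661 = 11/661 = 0.02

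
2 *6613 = 13226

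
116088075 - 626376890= -510288815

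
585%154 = 123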